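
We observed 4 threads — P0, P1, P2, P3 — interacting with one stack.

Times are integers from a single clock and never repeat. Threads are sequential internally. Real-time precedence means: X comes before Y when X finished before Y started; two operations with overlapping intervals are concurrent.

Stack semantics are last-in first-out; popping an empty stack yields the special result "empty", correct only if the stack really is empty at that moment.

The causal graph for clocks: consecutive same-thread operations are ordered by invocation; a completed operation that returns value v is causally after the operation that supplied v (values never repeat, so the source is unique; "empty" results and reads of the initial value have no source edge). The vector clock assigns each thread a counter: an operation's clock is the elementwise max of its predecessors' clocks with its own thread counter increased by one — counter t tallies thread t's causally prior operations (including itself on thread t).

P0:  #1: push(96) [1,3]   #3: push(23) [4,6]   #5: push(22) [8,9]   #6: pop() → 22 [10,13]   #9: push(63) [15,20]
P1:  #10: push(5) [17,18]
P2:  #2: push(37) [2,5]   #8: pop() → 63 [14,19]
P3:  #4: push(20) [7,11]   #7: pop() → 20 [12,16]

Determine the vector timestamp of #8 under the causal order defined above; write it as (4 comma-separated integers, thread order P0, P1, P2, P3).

no predecessors for #4 (invoked 7): P3 increments from zero → (0, 0, 0, 1)
no predecessors for #2 (invoked 2): P2 increments from zero → (0, 0, 1, 0)
no predecessors for #10 (invoked 17): P1 increments from zero → (0, 1, 0, 0)
no predecessors for #1 (invoked 1): P0 increments from zero → (1, 0, 0, 0)
invoked at 12, #7 merges VC(#4)=(0, 0, 0, 1) and bumps P3's slot → (0, 0, 0, 2)
invoked at 4, #3 merges VC(#1)=(1, 0, 0, 0) and bumps P0's slot → (2, 0, 0, 0)
invoked at 8, #5 merges VC(#3)=(2, 0, 0, 0) and bumps P0's slot → (3, 0, 0, 0)
invoked at 10, #6 merges VC(#5)=(3, 0, 0, 0) and bumps P0's slot → (4, 0, 0, 0)
invoked at 15, #9 merges VC(#6)=(4, 0, 0, 0) and bumps P0's slot → (5, 0, 0, 0)
invoked at 14, #8 merges VC(#2)=(0, 0, 1, 0), VC(#9)=(5, 0, 0, 0) and bumps P2's slot → (5, 0, 2, 0)
target: VC(#8) = (5, 0, 2, 0)

(5, 0, 2, 0)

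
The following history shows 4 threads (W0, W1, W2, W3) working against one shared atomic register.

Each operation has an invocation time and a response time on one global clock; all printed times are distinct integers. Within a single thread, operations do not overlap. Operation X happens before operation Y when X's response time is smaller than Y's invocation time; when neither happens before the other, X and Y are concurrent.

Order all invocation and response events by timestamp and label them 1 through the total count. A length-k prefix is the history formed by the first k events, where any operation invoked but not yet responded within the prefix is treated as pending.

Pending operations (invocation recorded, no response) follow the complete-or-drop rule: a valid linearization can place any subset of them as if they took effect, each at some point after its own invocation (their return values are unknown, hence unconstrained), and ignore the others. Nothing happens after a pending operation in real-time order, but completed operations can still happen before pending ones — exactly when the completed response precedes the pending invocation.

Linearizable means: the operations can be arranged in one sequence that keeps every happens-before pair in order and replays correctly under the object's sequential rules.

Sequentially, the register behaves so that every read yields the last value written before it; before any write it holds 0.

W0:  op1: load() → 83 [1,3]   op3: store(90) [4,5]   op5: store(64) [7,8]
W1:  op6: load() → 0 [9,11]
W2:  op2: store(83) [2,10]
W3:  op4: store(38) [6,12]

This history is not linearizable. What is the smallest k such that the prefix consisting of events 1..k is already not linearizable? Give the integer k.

11

a valid linearization of events 1..10 exists, for instance op2, op1, op3, op4, op5:
1. op2 store(83), leaving value 83
2. op1 load() → 83, leaving value 83
3. op3 store(90), leaving value 90
4. op4 store(38) (pending, included), leaving value 38
5. op5 store(64), leaving value 64
include event 11 — op6 responding at 11 — and every candidate order breaks
every completion of the 1 pending operation (op4) was checked; none linearizes
for example op1, op2, op3, op5, op6 (pending dropped) fails at step 1: op1 load() → 83 is not legal there
for example op1, op3, op2, op5, op6 (pending dropped) fails at step 1: op1 load() → 83 is not legal there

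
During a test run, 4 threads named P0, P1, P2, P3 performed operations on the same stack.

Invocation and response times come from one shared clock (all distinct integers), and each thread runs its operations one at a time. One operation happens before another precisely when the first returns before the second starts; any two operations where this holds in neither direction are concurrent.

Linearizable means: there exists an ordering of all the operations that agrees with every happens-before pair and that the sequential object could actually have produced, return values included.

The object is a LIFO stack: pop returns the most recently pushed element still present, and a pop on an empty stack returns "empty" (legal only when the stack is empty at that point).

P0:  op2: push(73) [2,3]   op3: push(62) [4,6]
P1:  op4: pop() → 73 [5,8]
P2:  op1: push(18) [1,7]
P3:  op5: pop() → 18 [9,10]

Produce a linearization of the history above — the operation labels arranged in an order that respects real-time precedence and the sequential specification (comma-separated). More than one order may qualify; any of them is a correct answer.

after step 1 (op2 push(73)): stack <73>
after step 2 (op4 pop() → 73): stack <>
after step 3 (op3 push(62)): stack <62>
after step 4 (op1 push(18)): stack <62,18>
after step 5 (op5 pop() → 18): stack <62>

op2, op4, op3, op1, op5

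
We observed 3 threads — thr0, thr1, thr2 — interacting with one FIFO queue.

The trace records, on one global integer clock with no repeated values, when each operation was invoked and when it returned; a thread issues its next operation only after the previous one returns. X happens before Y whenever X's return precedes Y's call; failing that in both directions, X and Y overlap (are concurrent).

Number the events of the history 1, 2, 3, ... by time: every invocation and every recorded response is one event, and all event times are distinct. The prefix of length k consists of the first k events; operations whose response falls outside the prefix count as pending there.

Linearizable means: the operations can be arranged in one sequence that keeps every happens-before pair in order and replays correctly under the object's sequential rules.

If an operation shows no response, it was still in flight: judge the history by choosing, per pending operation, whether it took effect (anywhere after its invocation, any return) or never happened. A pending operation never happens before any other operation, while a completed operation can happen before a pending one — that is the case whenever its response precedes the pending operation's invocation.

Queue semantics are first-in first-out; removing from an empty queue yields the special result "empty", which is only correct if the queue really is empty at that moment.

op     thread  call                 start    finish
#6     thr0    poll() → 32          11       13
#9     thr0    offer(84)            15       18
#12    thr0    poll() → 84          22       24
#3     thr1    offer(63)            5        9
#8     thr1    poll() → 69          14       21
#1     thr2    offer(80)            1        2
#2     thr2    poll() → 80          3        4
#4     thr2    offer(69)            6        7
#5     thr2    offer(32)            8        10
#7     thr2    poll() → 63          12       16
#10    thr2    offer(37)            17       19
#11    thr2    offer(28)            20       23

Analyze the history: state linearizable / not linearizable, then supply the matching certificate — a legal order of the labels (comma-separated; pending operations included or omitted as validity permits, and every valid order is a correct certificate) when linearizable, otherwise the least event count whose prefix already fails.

not linearizable — minimal violating prefix: 16 events

prefix check: 1..15 passes, 1..16 fails once #7's time-16 response joins
the 7 completed operations admit 6 real-time orders; each fails the FIFO queue replay
no escape via the 2 pending operations (#8, #9): every completion choice fails
take #1, #2, #3, #4, #5, #6, #7 (pending dropped): step 6 already fails, because #6 poll() → 32 cannot occur there
take #1, #2, #3, #4, #5, #7, #6 (pending dropped): step 7 already fails, because #6 poll() → 32 cannot occur there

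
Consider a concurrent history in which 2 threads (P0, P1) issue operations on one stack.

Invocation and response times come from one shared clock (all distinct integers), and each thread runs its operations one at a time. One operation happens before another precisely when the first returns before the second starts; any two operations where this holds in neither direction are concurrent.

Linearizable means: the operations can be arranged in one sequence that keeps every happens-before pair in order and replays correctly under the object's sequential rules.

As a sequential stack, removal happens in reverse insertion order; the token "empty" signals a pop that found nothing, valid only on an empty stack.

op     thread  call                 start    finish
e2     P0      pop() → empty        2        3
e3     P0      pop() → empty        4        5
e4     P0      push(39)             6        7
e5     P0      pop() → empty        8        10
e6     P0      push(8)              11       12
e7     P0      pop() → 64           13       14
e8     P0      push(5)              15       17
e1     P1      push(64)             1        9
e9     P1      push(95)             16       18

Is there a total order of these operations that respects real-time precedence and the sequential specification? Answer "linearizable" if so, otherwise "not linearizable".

not linearizable

cut after 9 events: linearizable; cut after 10 events (e5 responds, time 10): not linearizable
every one of the 5 real-time-consistent orders over 5 completed stack ops fails the sequential spec
e.g. e1, e2, e3, e4, e5: illegal at step 2, since e2 pop() → empty cannot apply there
e.g. e2, e1, e3, e4, e5: illegal at step 3, since e3 pop() → empty cannot apply there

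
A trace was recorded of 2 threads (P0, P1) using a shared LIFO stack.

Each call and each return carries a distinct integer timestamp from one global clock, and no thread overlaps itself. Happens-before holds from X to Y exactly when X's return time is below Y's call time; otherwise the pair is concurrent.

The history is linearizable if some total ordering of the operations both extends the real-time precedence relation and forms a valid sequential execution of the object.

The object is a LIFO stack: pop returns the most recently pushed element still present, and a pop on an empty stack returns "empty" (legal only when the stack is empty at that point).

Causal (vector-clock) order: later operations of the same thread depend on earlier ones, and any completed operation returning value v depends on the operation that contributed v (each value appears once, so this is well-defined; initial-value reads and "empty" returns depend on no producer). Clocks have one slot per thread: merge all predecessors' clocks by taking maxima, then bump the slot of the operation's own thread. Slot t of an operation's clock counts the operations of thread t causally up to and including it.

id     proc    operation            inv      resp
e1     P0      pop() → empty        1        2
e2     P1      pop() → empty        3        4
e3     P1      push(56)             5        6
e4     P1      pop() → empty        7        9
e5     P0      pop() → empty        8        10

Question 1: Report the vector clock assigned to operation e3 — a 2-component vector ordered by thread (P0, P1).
Answer: (0, 2)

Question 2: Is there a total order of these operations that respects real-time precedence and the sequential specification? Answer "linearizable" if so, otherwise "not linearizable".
prefix check: 1..9 passes, 1..10 fails once e5's time-10 response joins
checked exhaustively: 2 real-time-consistent orders of 5 completed operations, zero legal LIFO stack replays
sample order e1, e2, e3, e4, e5 stalls at step 4 — e4 pop() → empty has no legal effect
sample order e1, e2, e3, e5, e4 stalls at step 4 — e5 pop() → empty has no legal effect

not linearizable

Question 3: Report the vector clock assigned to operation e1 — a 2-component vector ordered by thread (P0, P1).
Answer: (1, 0)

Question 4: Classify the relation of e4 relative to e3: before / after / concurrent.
Answer: after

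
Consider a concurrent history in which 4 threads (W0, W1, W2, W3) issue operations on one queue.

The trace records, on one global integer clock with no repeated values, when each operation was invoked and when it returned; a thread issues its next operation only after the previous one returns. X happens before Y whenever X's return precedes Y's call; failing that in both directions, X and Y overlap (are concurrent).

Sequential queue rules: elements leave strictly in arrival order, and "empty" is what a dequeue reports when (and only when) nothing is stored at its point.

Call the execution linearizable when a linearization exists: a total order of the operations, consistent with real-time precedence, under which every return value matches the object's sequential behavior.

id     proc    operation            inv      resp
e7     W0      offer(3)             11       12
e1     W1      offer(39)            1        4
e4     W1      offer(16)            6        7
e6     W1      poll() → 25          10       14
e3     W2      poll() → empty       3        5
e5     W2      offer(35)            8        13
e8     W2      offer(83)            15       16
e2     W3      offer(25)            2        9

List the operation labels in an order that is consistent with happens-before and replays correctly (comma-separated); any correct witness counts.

after step 1 (e3 poll() → empty): queue <>
after step 2 (e2 offer(25)): queue <25>
after step 3 (e1 offer(39)): queue <25,39>
after step 4 (e4 offer(16)): queue <25,39,16>
after step 5 (e5 offer(35)): queue <25,39,16,35>
after step 6 (e6 poll() → 25): queue <39,16,35>
after step 7 (e7 offer(3)): queue <39,16,35,3>
after step 8 (e8 offer(83)): queue <39,16,35,3,83>

e3, e2, e1, e4, e5, e6, e7, e8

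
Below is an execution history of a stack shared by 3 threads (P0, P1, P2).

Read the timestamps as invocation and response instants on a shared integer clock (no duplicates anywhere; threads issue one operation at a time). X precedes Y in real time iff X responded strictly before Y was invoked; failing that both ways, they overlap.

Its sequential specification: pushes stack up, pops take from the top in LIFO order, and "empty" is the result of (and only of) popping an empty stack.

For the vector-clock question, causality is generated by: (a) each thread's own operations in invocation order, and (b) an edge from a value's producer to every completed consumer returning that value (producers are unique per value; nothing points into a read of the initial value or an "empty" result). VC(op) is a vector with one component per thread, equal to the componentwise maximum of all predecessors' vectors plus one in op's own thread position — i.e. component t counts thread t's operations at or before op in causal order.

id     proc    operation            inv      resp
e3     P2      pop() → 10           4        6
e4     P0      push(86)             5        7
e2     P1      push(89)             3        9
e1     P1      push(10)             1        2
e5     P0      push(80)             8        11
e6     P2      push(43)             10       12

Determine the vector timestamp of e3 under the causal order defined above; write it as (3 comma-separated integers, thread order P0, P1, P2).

VC(e1, invoked at 1): no causal predecessors; +1 on P1 → (0, 1, 0)
VC(e4, invoked at 5): no causal predecessors; +1 on P0 → (1, 0, 0)
VC(e3, invoked at 4): max of VC(e1)=(0, 1, 0), then +1 on thread P2 → (0, 1, 1)
VC(e2, invoked at 3): max of VC(e1)=(0, 1, 0), then +1 on thread P1 → (0, 2, 0)
VC(e5, invoked at 8): max of VC(e4)=(1, 0, 0), then +1 on thread P0 → (2, 0, 0)
VC(e6, invoked at 10): max of VC(e3)=(0, 1, 1), then +1 on thread P2 → (0, 1, 2)
target: VC(e3) = (0, 1, 1)

(0, 1, 1)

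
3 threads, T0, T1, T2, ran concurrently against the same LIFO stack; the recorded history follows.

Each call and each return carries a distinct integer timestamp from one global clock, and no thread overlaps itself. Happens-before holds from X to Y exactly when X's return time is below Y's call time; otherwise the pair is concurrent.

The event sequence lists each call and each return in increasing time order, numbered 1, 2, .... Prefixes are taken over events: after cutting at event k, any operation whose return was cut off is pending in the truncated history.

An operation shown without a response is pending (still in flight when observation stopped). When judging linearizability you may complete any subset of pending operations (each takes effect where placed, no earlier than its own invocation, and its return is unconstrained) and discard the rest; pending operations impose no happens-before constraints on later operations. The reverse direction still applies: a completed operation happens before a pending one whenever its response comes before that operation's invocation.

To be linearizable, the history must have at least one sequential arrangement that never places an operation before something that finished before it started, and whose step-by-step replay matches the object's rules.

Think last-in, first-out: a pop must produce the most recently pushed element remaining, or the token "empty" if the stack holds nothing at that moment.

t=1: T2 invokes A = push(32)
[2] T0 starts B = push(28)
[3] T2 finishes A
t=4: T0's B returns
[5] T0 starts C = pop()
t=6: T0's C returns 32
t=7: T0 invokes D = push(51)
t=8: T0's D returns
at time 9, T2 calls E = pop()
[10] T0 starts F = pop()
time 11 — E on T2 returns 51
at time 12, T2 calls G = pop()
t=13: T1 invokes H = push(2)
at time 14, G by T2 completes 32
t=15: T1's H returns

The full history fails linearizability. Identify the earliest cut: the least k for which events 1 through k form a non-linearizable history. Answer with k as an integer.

14

events 1..13 are linearizable, e.g. via B, A, C, D, E:
after step 1 (B push(28)): stack <28>
after step 2 (A push(32)): stack <28,32>
after step 3 (C pop() → 32): stack <28>
after step 4 (D push(51)): stack <28,51>
after step 5 (E pop() → 51): stack <28>
event 14 — G's response, time 14 — after it, nothing linearizes
include/drop combinations of the 2 pending operations (F, H) were all tried; none helps
for example A, B, C, D, E, G (pending dropped) fails at step 3: C pop() → 32 is not legal there
for example B, A, C, D, E, G (pending dropped) fails at step 6: G pop() → 32 is not legal there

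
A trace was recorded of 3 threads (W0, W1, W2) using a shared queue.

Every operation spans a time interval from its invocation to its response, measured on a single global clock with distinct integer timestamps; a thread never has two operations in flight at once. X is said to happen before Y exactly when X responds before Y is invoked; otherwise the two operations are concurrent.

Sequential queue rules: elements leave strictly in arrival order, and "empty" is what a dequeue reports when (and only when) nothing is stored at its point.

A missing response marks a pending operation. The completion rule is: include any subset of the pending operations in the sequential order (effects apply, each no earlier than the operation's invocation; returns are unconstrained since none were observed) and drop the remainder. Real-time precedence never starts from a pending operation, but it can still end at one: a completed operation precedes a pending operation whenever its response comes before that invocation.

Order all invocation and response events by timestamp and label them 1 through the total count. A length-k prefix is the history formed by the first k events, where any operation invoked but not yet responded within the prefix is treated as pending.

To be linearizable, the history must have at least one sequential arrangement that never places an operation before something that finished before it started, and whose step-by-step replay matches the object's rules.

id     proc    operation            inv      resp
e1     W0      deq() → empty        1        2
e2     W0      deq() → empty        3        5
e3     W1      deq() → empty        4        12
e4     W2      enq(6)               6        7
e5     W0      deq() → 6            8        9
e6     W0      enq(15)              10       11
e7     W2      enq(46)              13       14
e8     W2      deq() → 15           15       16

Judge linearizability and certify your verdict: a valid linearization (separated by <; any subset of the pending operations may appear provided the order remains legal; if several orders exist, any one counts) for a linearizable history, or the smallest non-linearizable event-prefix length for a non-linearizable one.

linearizable — witness: e1 < e2 < e3 < e4 < e5 < e6 < e7 < e8

1. e1 deq() → empty, leaving queue <>
2. e2 deq() → empty, leaving queue <>
3. e3 deq() → empty, leaving queue <>
4. e4 enq(6), leaving queue <6>
5. e5 deq() → 6, leaving queue <>
6. e6 enq(15), leaving queue <15>
7. e7 enq(46), leaving queue <15,46>
8. e8 deq() → 15, leaving queue <46>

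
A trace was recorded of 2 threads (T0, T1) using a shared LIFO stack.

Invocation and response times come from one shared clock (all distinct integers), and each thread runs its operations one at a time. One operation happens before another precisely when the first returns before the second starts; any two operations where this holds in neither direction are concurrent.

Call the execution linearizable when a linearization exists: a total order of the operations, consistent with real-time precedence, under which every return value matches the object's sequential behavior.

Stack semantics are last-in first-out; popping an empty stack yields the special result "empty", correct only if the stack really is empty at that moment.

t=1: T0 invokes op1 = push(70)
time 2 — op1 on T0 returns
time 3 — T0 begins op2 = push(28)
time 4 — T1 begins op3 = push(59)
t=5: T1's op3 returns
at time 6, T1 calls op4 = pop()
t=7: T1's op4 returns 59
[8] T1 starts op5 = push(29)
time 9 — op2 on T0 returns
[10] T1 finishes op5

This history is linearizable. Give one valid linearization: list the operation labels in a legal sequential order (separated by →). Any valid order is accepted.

1. op1 push(70), leaving stack <70>
2. op2 push(28), leaving stack <70,28>
3. op3 push(59), leaving stack <70,28,59>
4. op4 pop() → 59, leaving stack <70,28>
5. op5 push(29), leaving stack <70,28,29>

op1 → op2 → op3 → op4 → op5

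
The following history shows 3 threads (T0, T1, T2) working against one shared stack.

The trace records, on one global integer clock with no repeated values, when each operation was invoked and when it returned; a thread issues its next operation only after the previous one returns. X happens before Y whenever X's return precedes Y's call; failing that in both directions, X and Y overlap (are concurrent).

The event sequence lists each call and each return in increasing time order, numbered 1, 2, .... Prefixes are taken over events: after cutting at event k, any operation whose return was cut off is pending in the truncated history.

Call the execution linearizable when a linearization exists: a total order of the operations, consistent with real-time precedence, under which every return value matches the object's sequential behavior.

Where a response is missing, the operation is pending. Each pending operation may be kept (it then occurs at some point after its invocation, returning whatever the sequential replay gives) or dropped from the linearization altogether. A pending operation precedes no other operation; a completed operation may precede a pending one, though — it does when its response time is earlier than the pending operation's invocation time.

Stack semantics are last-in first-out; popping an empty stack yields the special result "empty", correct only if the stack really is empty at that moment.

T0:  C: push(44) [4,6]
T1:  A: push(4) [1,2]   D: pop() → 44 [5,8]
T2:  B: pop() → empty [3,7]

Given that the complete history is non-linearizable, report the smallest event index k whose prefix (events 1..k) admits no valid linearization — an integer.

8

one valid order for events 1..7 is A, D, B, C:
after step 1 (A push(4)): stack <4>
after step 2 (D pop() (pending, included)): stack <>
after step 3 (B pop() → empty): stack <>
after step 4 (C push(44)): stack <44>
once event 8 joins (D's response, time 8), exhaustive search finds no witness
sample order A, B, C, D stalls at step 2 — B pop() → empty has no legal effect
sample order A, B, D, C stalls at step 2 — B pop() → empty has no legal effect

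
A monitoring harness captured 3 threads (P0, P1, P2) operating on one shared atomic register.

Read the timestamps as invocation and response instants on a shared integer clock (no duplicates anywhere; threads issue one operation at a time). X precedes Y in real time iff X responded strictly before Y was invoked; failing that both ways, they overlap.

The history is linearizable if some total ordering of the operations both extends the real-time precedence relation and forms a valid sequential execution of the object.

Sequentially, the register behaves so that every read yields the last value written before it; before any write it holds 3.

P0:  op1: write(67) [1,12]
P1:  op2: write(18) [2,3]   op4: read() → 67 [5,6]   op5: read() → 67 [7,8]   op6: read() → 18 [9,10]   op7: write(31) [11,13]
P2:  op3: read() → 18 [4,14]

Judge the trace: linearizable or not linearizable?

prefix check: 1..9 passes, 1..10 fails once op6's time-10 response joins
one real-time candidate order over the 4 completed operations — the atomic register replay rejects it
every completion of the 2 pending operations (op1, op3) was checked; none linearizes
one such order, op2, op4, op5, op6 (pending dropped), breaks at step 2 where op4 read() → 67 is illegal

not linearizable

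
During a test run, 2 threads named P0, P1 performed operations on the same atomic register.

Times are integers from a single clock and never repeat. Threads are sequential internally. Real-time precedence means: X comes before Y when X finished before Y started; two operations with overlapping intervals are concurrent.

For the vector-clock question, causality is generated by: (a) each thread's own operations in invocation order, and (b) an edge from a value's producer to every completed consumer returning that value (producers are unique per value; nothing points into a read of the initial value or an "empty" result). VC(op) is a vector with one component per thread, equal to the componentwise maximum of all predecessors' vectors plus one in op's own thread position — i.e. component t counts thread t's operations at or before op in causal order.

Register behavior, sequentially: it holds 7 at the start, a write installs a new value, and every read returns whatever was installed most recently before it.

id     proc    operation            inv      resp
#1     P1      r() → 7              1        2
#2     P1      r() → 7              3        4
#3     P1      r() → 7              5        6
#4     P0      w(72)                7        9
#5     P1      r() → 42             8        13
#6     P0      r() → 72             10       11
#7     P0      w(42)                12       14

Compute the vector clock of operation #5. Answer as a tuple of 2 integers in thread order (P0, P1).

#1 (invocation 1): nothing precedes it; P1's component alone gives (0, 1)
#4 (invocation 7): nothing precedes it; P0's component alone gives (1, 0)
VC(#2, invoked at 3): max of VC(#1)=(0, 1), then +1 on thread P1 → (0, 2)
VC(#6, invoked at 10): max of VC(#4)=(1, 0), then +1 on thread P0 → (2, 0)
VC(#3, invoked at 5): max of VC(#2)=(0, 2), then +1 on thread P1 → (0, 3)
VC(#7, invoked at 12): max of VC(#6)=(2, 0), then +1 on thread P0 → (3, 0)
VC(#5, invoked at 8): max of VC(#3)=(0, 3), VC(#7)=(3, 0), then +1 on thread P1 → (3, 4)
target: VC(#5) = (3, 4)

(3, 4)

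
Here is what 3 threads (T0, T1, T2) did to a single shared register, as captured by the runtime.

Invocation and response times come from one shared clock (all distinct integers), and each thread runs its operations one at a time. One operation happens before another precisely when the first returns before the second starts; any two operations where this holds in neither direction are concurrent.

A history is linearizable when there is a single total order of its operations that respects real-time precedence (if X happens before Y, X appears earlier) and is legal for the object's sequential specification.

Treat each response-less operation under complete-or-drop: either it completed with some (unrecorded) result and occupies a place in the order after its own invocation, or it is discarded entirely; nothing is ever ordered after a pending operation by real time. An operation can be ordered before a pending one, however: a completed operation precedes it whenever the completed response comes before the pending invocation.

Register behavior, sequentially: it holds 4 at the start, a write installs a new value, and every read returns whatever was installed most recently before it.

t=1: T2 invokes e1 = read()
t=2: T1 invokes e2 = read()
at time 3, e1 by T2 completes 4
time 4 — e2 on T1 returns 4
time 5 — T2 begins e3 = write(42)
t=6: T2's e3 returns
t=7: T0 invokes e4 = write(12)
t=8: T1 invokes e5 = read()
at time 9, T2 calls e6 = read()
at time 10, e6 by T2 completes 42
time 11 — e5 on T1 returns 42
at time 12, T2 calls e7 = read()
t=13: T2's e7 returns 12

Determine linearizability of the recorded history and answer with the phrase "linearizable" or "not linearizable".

one valid linearization: e1, e2, e3, e5, e6, e4, e7
step 1: e1 read() → 4 — value 4
step 2: e2 read() → 4 — value 4
step 3: e3 write(42) — value 42
step 4: e5 read() → 42 — value 42
step 5: e6 read() → 42 — value 42
step 6: e4 write(12) (pending, included) — value 12
step 7: e7 read() → 12 — value 12

linearizable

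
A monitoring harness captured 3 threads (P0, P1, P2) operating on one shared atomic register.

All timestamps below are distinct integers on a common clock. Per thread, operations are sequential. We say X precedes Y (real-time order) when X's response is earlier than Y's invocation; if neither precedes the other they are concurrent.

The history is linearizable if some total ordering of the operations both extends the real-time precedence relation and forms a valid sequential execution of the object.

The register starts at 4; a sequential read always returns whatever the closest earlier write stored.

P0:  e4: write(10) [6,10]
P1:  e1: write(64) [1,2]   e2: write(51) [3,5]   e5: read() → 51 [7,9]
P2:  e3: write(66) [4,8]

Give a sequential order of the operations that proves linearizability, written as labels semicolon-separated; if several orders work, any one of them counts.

step 1: e1 write(64) — value 64
step 2: e2 write(51) — value 51
step 3: e5 read() → 51 — value 51
step 4: e3 write(66) — value 66
step 5: e4 write(10) — value 10

e1; e2; e5; e3; e4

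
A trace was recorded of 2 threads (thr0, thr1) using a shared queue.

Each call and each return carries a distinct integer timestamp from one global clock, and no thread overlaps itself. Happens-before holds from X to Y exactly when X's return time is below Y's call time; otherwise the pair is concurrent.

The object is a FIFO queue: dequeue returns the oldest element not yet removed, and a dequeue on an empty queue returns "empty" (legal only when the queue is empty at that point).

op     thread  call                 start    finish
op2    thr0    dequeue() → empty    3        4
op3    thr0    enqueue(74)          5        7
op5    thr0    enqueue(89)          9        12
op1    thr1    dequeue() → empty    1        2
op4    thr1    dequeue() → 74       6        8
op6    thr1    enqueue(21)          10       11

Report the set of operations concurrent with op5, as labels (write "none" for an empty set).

op6

op5 spans [9,12]; an op avoiding the whole window 9..12 is ordered, any other is concurrent
op1 [1,2]: before
op2 [3,4]: before
op3 [5,7]: before
op4 [6,8]: before
op6 [10,11]: concurrent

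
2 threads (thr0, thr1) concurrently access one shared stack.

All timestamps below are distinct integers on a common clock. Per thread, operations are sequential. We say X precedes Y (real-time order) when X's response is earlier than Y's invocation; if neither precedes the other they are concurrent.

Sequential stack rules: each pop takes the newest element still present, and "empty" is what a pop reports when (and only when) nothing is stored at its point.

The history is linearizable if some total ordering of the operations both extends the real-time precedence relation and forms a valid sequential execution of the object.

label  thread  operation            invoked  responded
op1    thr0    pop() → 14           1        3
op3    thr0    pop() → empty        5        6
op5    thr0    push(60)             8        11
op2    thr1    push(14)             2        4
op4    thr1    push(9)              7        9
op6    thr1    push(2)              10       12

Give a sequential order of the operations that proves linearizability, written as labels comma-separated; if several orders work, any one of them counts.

after step 1 (op2 push(14)): stack <14>
after step 2 (op1 pop() → 14): stack <>
after step 3 (op3 pop() → empty): stack <>
after step 4 (op4 push(9)): stack <9>
after step 5 (op5 push(60)): stack <9,60>
after step 6 (op6 push(2)): stack <9,60,2>

op2, op1, op3, op4, op5, op6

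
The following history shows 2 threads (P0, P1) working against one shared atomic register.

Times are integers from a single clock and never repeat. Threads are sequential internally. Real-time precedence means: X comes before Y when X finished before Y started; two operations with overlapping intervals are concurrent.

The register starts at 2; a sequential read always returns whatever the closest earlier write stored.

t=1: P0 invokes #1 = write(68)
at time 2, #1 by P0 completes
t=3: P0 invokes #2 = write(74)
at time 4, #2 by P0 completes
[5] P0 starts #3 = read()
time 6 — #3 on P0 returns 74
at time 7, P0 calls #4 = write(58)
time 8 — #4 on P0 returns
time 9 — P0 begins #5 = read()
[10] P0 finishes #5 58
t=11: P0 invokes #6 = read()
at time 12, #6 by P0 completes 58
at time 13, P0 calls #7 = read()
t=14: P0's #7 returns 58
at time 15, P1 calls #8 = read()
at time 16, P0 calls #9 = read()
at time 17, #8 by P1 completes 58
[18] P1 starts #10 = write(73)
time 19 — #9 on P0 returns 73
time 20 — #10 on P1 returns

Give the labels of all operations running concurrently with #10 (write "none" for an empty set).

concurrent with #10 ([18,20]): every op whose interval crosses 18..20
#1 [1,2]: before
#2 [3,4]: before
#3 [5,6]: before
#4 [7,8]: before
#5 [9,10]: before
#6 [11,12]: before
#7 [13,14]: before
#8 [15,17]: before
#9 [16,19]: concurrent

#9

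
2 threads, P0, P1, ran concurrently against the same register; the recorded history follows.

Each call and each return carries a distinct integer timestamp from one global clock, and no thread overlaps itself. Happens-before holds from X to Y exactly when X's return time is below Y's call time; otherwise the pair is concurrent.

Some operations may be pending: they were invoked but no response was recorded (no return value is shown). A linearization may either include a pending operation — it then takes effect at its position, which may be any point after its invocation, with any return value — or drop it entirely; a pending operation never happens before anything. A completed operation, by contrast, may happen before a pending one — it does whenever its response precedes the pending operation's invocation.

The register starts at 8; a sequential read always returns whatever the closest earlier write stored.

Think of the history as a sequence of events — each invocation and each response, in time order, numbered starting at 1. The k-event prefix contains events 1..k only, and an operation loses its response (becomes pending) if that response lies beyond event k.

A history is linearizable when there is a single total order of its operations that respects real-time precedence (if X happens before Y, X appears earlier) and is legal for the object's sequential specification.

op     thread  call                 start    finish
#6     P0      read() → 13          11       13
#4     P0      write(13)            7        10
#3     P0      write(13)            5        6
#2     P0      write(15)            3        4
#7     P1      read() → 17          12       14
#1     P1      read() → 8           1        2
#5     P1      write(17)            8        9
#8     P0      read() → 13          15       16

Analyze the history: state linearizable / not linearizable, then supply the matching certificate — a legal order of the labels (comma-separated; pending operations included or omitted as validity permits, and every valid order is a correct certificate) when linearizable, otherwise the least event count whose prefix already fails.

not linearizable — minimal violating prefix: 14 events

prefix check: 1..13 passes, 1..14 fails once #7's time-14 response joins
no legal order exists: 4 real-time-consistent candidates over 7 completed register operations, all rejected
take #1, #2, #3, #4, #5, #6, #7: step 6 already fails, because #6 read() → 13 cannot occur there
take #1, #2, #3, #4, #5, #7, #6: step 7 already fails, because #6 read() → 13 cannot occur there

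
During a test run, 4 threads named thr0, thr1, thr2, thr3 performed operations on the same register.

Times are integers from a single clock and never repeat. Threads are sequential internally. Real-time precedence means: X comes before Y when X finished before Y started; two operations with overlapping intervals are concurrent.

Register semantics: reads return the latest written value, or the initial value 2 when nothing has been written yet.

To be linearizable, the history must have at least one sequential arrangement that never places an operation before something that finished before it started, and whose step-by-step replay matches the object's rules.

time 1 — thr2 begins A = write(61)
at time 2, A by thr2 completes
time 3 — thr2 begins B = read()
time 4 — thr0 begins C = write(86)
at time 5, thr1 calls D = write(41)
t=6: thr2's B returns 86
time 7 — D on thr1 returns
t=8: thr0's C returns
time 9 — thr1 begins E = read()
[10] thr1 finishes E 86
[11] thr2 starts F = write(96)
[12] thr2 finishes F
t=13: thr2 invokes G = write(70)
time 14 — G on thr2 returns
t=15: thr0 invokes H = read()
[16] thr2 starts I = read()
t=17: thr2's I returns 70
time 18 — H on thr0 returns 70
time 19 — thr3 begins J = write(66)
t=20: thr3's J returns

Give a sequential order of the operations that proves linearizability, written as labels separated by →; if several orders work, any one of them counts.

A → D → C → B → E → F → G → H → I → J

1. A write(61), leaving value 61
2. D write(41), leaving value 41
3. C write(86), leaving value 86
4. B read() → 86, leaving value 86
5. E read() → 86, leaving value 86
6. F write(96), leaving value 96
7. G write(70), leaving value 70
8. H read() → 70, leaving value 70
9. I read() → 70, leaving value 70
10. J write(66), leaving value 66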